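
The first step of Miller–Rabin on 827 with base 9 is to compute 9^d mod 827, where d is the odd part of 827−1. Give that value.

827 − 1 = 826 = 2^1 · 413, so d = 413.
9^1 ≡ 9 (mod 827)
9^2 ≡ 9^2 = 81 ≡ 81 (mod 827)
9^4 ≡ 81^2 = 6561 ≡ 772 (mod 827)
9^8 ≡ 772^2 = 595984 ≡ 544 (mod 827)
9^16 ≡ 544^2 = 295936 ≡ 697 (mod 827)
9^32 ≡ 697^2 = 485809 ≡ 360 (mod 827)
9^64 ≡ 360^2 = 129600 ≡ 588 (mod 827)
9^128 ≡ 588^2 = 345744 ≡ 58 (mod 827)
9^256 ≡ 58^2 = 3364 ≡ 56 (mod 827)
413 = 256 + 128 + 16 + 8 + 4 + 1 in binary powers of 2.
So 9^413 ≡ 56 · 58 · 697 · 544 · 772 · 9 ≡ 1 (mod 827).
Since 9^d ≡ 1 (mod 827), base 9 does not prove 827 composite.

1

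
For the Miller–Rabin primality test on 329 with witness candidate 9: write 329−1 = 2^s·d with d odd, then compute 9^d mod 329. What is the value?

329 − 1 = 328 = 2^3 · 41, so d = 41.
9^1 ≡ 9 (mod 329)
9^2 ≡ 9^2 = 81 ≡ 81 (mod 329)
9^4 ≡ 81^2 = 6561 ≡ 310 (mod 329)
9^8 ≡ 310^2 = 96100 ≡ 32 (mod 329)
9^16 ≡ 32^2 = 1024 ≡ 37 (mod 329)
9^32 ≡ 37^2 = 1369 ≡ 53 (mod 329)
41 = 32 + 8 + 1 in binary powers of 2.
So 9^41 ≡ 53 · 32 · 9 ≡ 130 (mod 329).
Squaring chain: 130 → 121 → 165; never reaches −1, so base 9 is a Miller–Rabin witness that 329 is composite.

130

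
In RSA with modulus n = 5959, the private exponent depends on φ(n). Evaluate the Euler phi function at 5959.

Factor: 5959 = 59 · 101.
φ(5959) = (59−1) · (101−1) = 58 · 100 = 5800.

5800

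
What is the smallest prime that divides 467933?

41

467933 is odd.
Digit sum 32, not divisible by 3.
Ends in 3: not divisible by 5.
7: 467933 = 7·66847 + 4
11: 467933 = 11·42539 + 4
13: 467933 = 13·35994 + 11
17: 467933 = 17·27525 + 8
19: 467933 = 19·24628 + 1
23: 467933 = 23·20344 + 21
29: 467933 = 29·16135 + 18
31: 467933 = 31·15094 + 19
37: 467933 = 37·12646 + 31
41: 467933 = 41·11413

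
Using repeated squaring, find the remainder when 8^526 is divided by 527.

225

8^1 ≡ 8 (mod 527)
8^2 ≡ 8^2 = 64 ≡ 64 (mod 527)
8^4 ≡ 64^2 = 4096 ≡ 407 (mod 527)
8^8 ≡ 407^2 = 165649 ≡ 171 (mod 527)
8^16 ≡ 171^2 = 29241 ≡ 256 (mod 527)
8^32 ≡ 256^2 = 65536 ≡ 188 (mod 527)
8^64 ≡ 188^2 = 35344 ≡ 35 (mod 527)
8^128 ≡ 35^2 = 1225 ≡ 171 (mod 527)
8^256 ≡ 171^2 = 29241 ≡ 256 (mod 527)
8^512 ≡ 256^2 = 65536 ≡ 188 (mod 527)
526 = 512 + 8 + 4 + 2 in binary powers of 2.
So 8^526 ≡ 188 · 171 · 407 · 64 ≡ 225 (mod 527).
Since 225 ≠ 1, base 8 is a Fermat witness: 527 is composite.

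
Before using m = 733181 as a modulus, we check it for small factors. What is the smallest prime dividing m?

733181 is odd.
Digit sum 23, not divisible by 3.
Ends in 1: not divisible by 5.
7: 733181 = 7·104740 + 1
11: 733181 = 11·66652 + 9
13: 733181 = 13·56398 + 7
17: 733181 = 17·43128 + 5
19: 733181 = 19·38588 + 9
23: 733181 = 23·31877 + 10
29: 733181 = 29·25282 + 3
31: 733181 = 31·23651

31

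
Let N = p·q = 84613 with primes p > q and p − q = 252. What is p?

Since p = q + 252, we have 84613 = q(q + 252), so q² + 252q − 84613 = 0.
Discriminant: 252² + 4·84613 = 63504 + 338452 = 401956; √401956 = 634.
q = (−252 + 634)/2 = 191, and p = q + 252 = 443.
Check: 191 · 443 = 84613.

443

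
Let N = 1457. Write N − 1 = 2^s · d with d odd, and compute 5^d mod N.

1457 − 1 = 1456 = 2^4 · 91, so d = 91.
5^1 ≡ 5 (mod 1457)
5^2 ≡ 5^2 = 25 ≡ 25 (mod 1457)
5^4 ≡ 25^2 = 625 ≡ 625 (mod 1457)
5^8 ≡ 625^2 = 390625 ≡ 149 (mod 1457)
5^16 ≡ 149^2 = 22201 ≡ 346 (mod 1457)
5^32 ≡ 346^2 = 119716 ≡ 242 (mod 1457)
5^64 ≡ 242^2 = 58564 ≡ 284 (mod 1457)
91 = 64 + 16 + 8 + 2 + 1 in binary powers of 2.
So 5^91 ≡ 284 · 346 · 149 · 25 · 5 ≡ 160 (mod 1457).
Squaring chain: 160 → 831 → 1400 → 335; never reaches −1, so base 5 is a Miller–Rabin witness that 1457 is composite.

160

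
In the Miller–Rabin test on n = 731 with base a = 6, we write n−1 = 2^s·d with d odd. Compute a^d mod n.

724

731 − 1 = 730 = 2^1 · 365, so d = 365.
6^1 ≡ 6 (mod 731)
6^2 ≡ 6^2 = 36 ≡ 36 (mod 731)
6^4 ≡ 36^2 = 1296 ≡ 565 (mod 731)
6^8 ≡ 565^2 = 319225 ≡ 509 (mod 731)
6^16 ≡ 509^2 = 259081 ≡ 307 (mod 731)
6^32 ≡ 307^2 = 94249 ≡ 681 (mod 731)
6^64 ≡ 681^2 = 463761 ≡ 307 (mod 731)
6^128 ≡ 307^2 = 94249 ≡ 681 (mod 731)
6^256 ≡ 681^2 = 463761 ≡ 307 (mod 731)
365 = 256 + 64 + 32 + 8 + 4 + 1 in binary powers of 2.
So 6^365 ≡ 307 · 307 · 681 · 509 · 565 · 6 ≡ 724 (mod 731).
Squaring chain: 724; never reaches −1, so base 6 is a Miller–Rabin witness that 731 is composite.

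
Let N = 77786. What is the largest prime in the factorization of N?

77786 = 2 · 38893
38893 = 19 · 2047
2047 = 23 · 89
89 is prime.
So 77786 = 2 · 19 · 23 · 89; the largest prime factor is 89.

89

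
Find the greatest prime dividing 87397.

87397 = 17 · 5141
5141 = 53 · 97
97 is prime.
So 87397 = 17 · 53 · 97; the largest prime factor is 97.

97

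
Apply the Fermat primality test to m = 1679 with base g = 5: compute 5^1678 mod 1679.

5^1 ≡ 5 (mod 1679)
5^2 ≡ 5^2 = 25 ≡ 25 (mod 1679)
5^4 ≡ 25^2 = 625 ≡ 625 (mod 1679)
5^8 ≡ 625^2 = 390625 ≡ 1097 (mod 1679)
5^16 ≡ 1097^2 = 1203409 ≡ 1245 (mod 1679)
5^32 ≡ 1245^2 = 1550025 ≡ 308 (mod 1679)
5^64 ≡ 308^2 = 94864 ≡ 840 (mod 1679)
5^128 ≡ 840^2 = 705600 ≡ 420 (mod 1679)
5^256 ≡ 420^2 = 176400 ≡ 105 (mod 1679)
5^512 ≡ 105^2 = 11025 ≡ 951 (mod 1679)
5^1024 ≡ 951^2 = 904401 ≡ 1099 (mod 1679)
1678 = 1024 + 512 + 128 + 8 + 4 + 2 in binary powers of 2.
So 5^1678 ≡ 1099 · 951 · 420 · 1097 · 625 · 25 ≡ 1618 (mod 1679).
Since 1618 ≠ 1, base 5 is a Fermat witness: 1679 is composite.

1618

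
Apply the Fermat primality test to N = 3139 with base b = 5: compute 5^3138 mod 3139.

5^1 ≡ 5 (mod 3139)
5^2 ≡ 5^2 = 25 ≡ 25 (mod 3139)
5^4 ≡ 25^2 = 625 ≡ 625 (mod 3139)
5^8 ≡ 625^2 = 390625 ≡ 1389 (mod 3139)
5^16 ≡ 1389^2 = 1929321 ≡ 1975 (mod 3139)
5^32 ≡ 1975^2 = 3900625 ≡ 1987 (mod 3139)
5^64 ≡ 1987^2 = 3948169 ≡ 2446 (mod 3139)
5^128 ≡ 2446^2 = 5982916 ≡ 3121 (mod 3139)
5^256 ≡ 3121^2 = 9740641 ≡ 324 (mod 3139)
5^512 ≡ 324^2 = 104976 ≡ 1389 (mod 3139)
5^1024 ≡ 1389^2 = 1929321 ≡ 1975 (mod 3139)
5^2048 ≡ 1975^2 = 3900625 ≡ 1987 (mod 3139)
3138 = 2048 + 1024 + 64 + 2 in binary powers of 2.
So 5^3138 ≡ 1987 · 1975 · 2446 · 25 ≡ 1311 (mod 3139).
Since 1311 ≠ 1, base 5 is a Fermat witness: 3139 is composite.

1311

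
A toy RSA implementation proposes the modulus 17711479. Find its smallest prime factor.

73

17711479 is odd.
Digit sum 37, not divisible by 3.
Ends in 9: not divisible by 5.
7: 17711479 = 7·2530211 + 2
11: 17711479 = 11·1610134 + 5
13: 17711479 = 13·1362421 + 6
17: 17711479 = 17·1041851 + 12
19: 17711479 = 19·932183 + 2
23: 17711479 = 23·770064 + 7
29: 17711479 = 29·610740 + 19
31: 17711479 = 31·571338 + 1
37: 17711479 = 37·478688 + 23
41: 17711479 = 41·431987 + 12
43: 17711479 = 43·411894 + 37
47: 17711479 = 47·376839 + 46
53: 17711479 = 53·334178 + 45
59: 17711479 = 59·300194 + 33
61: 17711479 = 61·290352 + 7
67: 17711479 = 67·264350 + 29
71: 17711479 = 71·249457 + 32
73: 17711479 = 73·242623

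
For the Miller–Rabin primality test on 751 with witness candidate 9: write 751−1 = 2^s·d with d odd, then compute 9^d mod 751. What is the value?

751 − 1 = 750 = 2^1 · 375, so d = 375.
9^1 ≡ 9 (mod 751)
9^2 ≡ 9^2 = 81 ≡ 81 (mod 751)
9^4 ≡ 81^2 = 6561 ≡ 553 (mod 751)
9^8 ≡ 553^2 = 305809 ≡ 152 (mod 751)
9^16 ≡ 152^2 = 23104 ≡ 574 (mod 751)
9^32 ≡ 574^2 = 329476 ≡ 538 (mod 751)
9^64 ≡ 538^2 = 289444 ≡ 309 (mod 751)
9^128 ≡ 309^2 = 95481 ≡ 104 (mod 751)
9^256 ≡ 104^2 = 10816 ≡ 302 (mod 751)
375 = 256 + 64 + 32 + 16 + 4 + 2 + 1 in binary powers of 2.
So 9^375 ≡ 302 · 309 · 538 · 574 · 553 · 81 · 9 ≡ 1 (mod 751).
Since 9^d ≡ 1 (mod 751), base 9 does not prove 751 composite.

1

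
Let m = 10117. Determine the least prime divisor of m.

67

10117 is odd.
Digit sum 10, not divisible by 3.
Ends in 7: not divisible by 5.
7: 10117 = 7·1445 + 2
11: 10117 = 11·919 + 8
13: 10117 = 13·778 + 3
17: 10117 = 17·595 + 2
19: 10117 = 19·532 + 9
23: 10117 = 23·439 + 20
29: 10117 = 29·348 + 25
31: 10117 = 31·326 + 11
37: 10117 = 37·273 + 16
41: 10117 = 41·246 + 31
43: 10117 = 43·235 + 12
47: 10117 = 47·215 + 12
53: 10117 = 53·190 + 47
59: 10117 = 59·171 + 28
61: 10117 = 61·165 + 52
67: 10117 = 67·151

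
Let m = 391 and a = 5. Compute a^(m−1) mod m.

325

5^1 ≡ 5 (mod 391)
5^2 ≡ 5^2 = 25 ≡ 25 (mod 391)
5^4 ≡ 25^2 = 625 ≡ 234 (mod 391)
5^8 ≡ 234^2 = 54756 ≡ 16 (mod 391)
5^16 ≡ 16^2 = 256 ≡ 256 (mod 391)
5^32 ≡ 256^2 = 65536 ≡ 239 (mod 391)
5^64 ≡ 239^2 = 57121 ≡ 35 (mod 391)
5^128 ≡ 35^2 = 1225 ≡ 52 (mod 391)
5^256 ≡ 52^2 = 2704 ≡ 358 (mod 391)
390 = 256 + 128 + 4 + 2 in binary powers of 2.
So 5^390 ≡ 358 · 52 · 234 · 25 ≡ 325 (mod 391).
Since 325 ≠ 1, base 5 is a Fermat witness: 391 is composite.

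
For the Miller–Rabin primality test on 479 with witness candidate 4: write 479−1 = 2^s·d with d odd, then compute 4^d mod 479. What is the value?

1

479 − 1 = 478 = 2^1 · 239, so d = 239.
4^1 ≡ 4 (mod 479)
4^2 ≡ 4^2 = 16 ≡ 16 (mod 479)
4^4 ≡ 16^2 = 256 ≡ 256 (mod 479)
4^8 ≡ 256^2 = 65536 ≡ 392 (mod 479)
4^16 ≡ 392^2 = 153664 ≡ 384 (mod 479)
4^32 ≡ 384^2 = 147456 ≡ 403 (mod 479)
4^64 ≡ 403^2 = 162409 ≡ 28 (mod 479)
4^128 ≡ 28^2 = 784 ≡ 305 (mod 479)
239 = 128 + 64 + 32 + 8 + 4 + 2 + 1 in binary powers of 2.
So 4^239 ≡ 305 · 28 · 403 · 392 · 256 · 16 · 4 ≡ 1 (mod 479).
Since 4^d ≡ 1 (mod 479), base 4 does not prove 479 composite.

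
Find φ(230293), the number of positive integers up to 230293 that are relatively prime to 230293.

195216

Factor: 230293 = 7 · 167 · 197.
φ(230293) = (7−1) · (167−1) · (197−1) = 6 · 166 · 196 = 195216.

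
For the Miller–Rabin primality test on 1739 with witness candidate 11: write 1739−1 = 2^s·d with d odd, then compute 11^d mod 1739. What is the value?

1470

1739 − 1 = 1738 = 2^1 · 869, so d = 869.
11^1 ≡ 11 (mod 1739)
11^2 ≡ 11^2 = 121 ≡ 121 (mod 1739)
11^4 ≡ 121^2 = 14641 ≡ 729 (mod 1739)
11^8 ≡ 729^2 = 531441 ≡ 1046 (mod 1739)
11^16 ≡ 1046^2 = 1094116 ≡ 285 (mod 1739)
11^32 ≡ 285^2 = 81225 ≡ 1231 (mod 1739)
11^64 ≡ 1231^2 = 1515361 ≡ 692 (mod 1739)
11^128 ≡ 692^2 = 478864 ≡ 639 (mod 1739)
11^256 ≡ 639^2 = 408321 ≡ 1395 (mod 1739)
11^512 ≡ 1395^2 = 1946025 ≡ 84 (mod 1739)
869 = 512 + 256 + 64 + 32 + 4 + 1 in binary powers of 2.
So 11^869 ≡ 84 · 1395 · 692 · 1231 · 729 · 11 ≡ 1470 (mod 1739).
Squaring chain: 1470; never reaches −1, so base 11 is a Miller–Rabin witness that 1739 is composite.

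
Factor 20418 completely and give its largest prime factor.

20418 = 2 · 10209
10209 = 3 · 3403
3403 = 41 · 83
83 is prime.
So 20418 = 2 · 3 · 41 · 83; the largest prime factor is 83.

83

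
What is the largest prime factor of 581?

581 = 7 · 83
83 is prime.
So 581 = 7 · 83; the largest prime factor is 83.

83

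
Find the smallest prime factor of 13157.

13157 is odd.
Digit sum 17, not divisible by 3.
Ends in 7: not divisible by 5.
7: 13157 = 7·1879 + 4
11: 13157 = 11·1196 + 1
13: 13157 = 13·1012 + 1
17: 13157 = 17·773 + 16
19: 13157 = 19·692 + 9
23: 13157 = 23·572 + 1
29: 13157 = 29·453 + 20
31: 13157 = 31·424 + 13
37: 13157 = 37·355 + 22
41: 13157 = 41·320 + 37
43: 13157 = 43·305 + 42
47: 13157 = 47·279 + 44
53: 13157 = 53·248 + 13
59: 13157 = 59·223

59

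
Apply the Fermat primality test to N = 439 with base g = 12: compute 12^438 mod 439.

12^1 ≡ 12 (mod 439)
12^2 ≡ 12^2 = 144 ≡ 144 (mod 439)
12^4 ≡ 144^2 = 20736 ≡ 103 (mod 439)
12^8 ≡ 103^2 = 10609 ≡ 73 (mod 439)
12^16 ≡ 73^2 = 5329 ≡ 61 (mod 439)
12^32 ≡ 61^2 = 3721 ≡ 209 (mod 439)
12^64 ≡ 209^2 = 43681 ≡ 220 (mod 439)
12^128 ≡ 220^2 = 48400 ≡ 110 (mod 439)
12^256 ≡ 110^2 = 12100 ≡ 247 (mod 439)
438 = 256 + 128 + 32 + 16 + 4 + 2 in binary powers of 2.
So 12^438 ≡ 247 · 110 · 209 · 61 · 103 · 144 ≡ 1 (mod 439).
Since the result is 1, base 12 gives no evidence that 439 is composite.

1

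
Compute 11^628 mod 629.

11^1 ≡ 11 (mod 629)
11^2 ≡ 11^2 = 121 ≡ 121 (mod 629)
11^4 ≡ 121^2 = 14641 ≡ 174 (mod 629)
11^8 ≡ 174^2 = 30276 ≡ 84 (mod 629)
11^16 ≡ 84^2 = 7056 ≡ 137 (mod 629)
11^32 ≡ 137^2 = 18769 ≡ 528 (mod 629)
11^64 ≡ 528^2 = 278784 ≡ 137 (mod 629)
11^128 ≡ 137^2 = 18769 ≡ 528 (mod 629)
11^256 ≡ 528^2 = 278784 ≡ 137 (mod 629)
11^512 ≡ 137^2 = 18769 ≡ 528 (mod 629)
628 = 512 + 64 + 32 + 16 + 4 in binary powers of 2.
So 11^628 ≡ 528 · 137 · 528 · 137 · 174 ≡ 174 (mod 629).
Since 174 ≠ 1, base 11 is a Fermat witness: 629 is composite.

174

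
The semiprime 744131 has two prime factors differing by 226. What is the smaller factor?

757

Since p = q + 226, we have 744131 = q(q + 226), so q² + 226q − 744131 = 0.
Discriminant: 226² + 4·744131 = 51076 + 2976524 = 3027600; √3027600 = 1740.
q = (−226 + 1740)/2 = 757, and p = q + 226 = 983.
Check: 757 · 983 = 744131.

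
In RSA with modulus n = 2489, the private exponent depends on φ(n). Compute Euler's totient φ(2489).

Factor: 2489 = 19 · 131.
φ(2489) = (19−1) · (131−1) = 18 · 130 = 2340.

2340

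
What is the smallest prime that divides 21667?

21667 is odd.
Digit sum 22, not divisible by 3.
Ends in 7: not divisible by 5.
7: 21667 = 7·3095 + 2
11: 21667 = 11·1969 + 8
13: 21667 = 13·1666 + 9
17: 21667 = 17·1274 + 9
19: 21667 = 19·1140 + 7
23: 21667 = 23·942 + 1
29: 21667 = 29·747 + 4
31: 21667 = 31·698 + 29
37: 21667 = 37·585 + 22
41: 21667 = 41·528 + 19
43: 21667 = 43·503 + 38
47: 21667 = 47·461

47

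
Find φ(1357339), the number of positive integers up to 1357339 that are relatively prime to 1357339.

Factor: 1357339 = 89 · 101 · 151.
φ(1357339) = (89−1) · (101−1) · (151−1) = 88 · 100 · 150 = 1320000.

1320000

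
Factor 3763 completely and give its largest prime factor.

3763 = 53 · 71
71 is prime.
So 3763 = 53 · 71; the largest prime factor is 71.

71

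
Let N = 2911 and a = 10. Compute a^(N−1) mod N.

1026

10^1 ≡ 10 (mod 2911)
10^2 ≡ 10^2 = 100 ≡ 100 (mod 2911)
10^4 ≡ 100^2 = 10000 ≡ 1267 (mod 2911)
10^8 ≡ 1267^2 = 1605289 ≡ 1328 (mod 2911)
10^16 ≡ 1328^2 = 1763584 ≡ 2429 (mod 2911)
10^32 ≡ 2429^2 = 5900041 ≡ 2355 (mod 2911)
10^64 ≡ 2355^2 = 5546025 ≡ 570 (mod 2911)
10^128 ≡ 570^2 = 324900 ≡ 1779 (mod 2911)
10^256 ≡ 1779^2 = 3164841 ≡ 584 (mod 2911)
10^512 ≡ 584^2 = 341056 ≡ 469 (mod 2911)
10^1024 ≡ 469^2 = 219961 ≡ 1636 (mod 2911)
10^2048 ≡ 1636^2 = 2676496 ≡ 1287 (mod 2911)
2910 = 2048 + 512 + 256 + 64 + 16 + 8 + 4 + 2 in binary powers of 2.
So 10^2910 ≡ 1287 · 469 · 584 · 570 · 2429 · 1328 · 1267 · 100 ≡ 1026 (mod 2911).
Since 1026 ≠ 1, base 10 is a Fermat witness: 2911 is composite.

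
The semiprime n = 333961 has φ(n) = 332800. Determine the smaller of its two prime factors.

521

φ(n) = (p−1)(q−1) = n − (p+q) + 1, so p + q = 333961 − 332800 + 1 = 1162.
p and q are the roots of t² − 1162t + 333961 = 0.
Discriminant: 1162² − 4·333961 = 1350244 − 1335844 = 14400; √14400 = 120.
q = (1162 − 120)/2 = 521, p = (1162 + 120)/2 = 641.
Check: 521 · 641 = 333961.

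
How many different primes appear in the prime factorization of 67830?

67830 = 2 · 33915
33915 = 3 · 11305
11305 = 5 · 2261
2261 = 7 · 323
323 = 17 · 19
67830 = 2 · 3 · 5 · 7 · 17 · 19, which has 6 distinct prime factors.

6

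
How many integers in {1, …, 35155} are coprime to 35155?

27456

Factor: 35155 = 5 · 79 · 89.
φ(35155) = (5−1) · (79−1) · (89−1) = 4 · 78 · 88 = 27456.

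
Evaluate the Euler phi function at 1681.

Factor: 1681 = 41^2.
φ(1681) = 41^1·(41−1) = 1640.

1640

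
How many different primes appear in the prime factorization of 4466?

4466 = 2 · 2233
2233 = 7 · 319
319 = 11 · 29
4466 = 2 · 7 · 11 · 29, which has 4 distinct prime factors.

4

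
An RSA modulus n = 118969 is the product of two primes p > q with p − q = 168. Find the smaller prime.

271

Since p = q + 168, we have 118969 = q(q + 168), so q² + 168q − 118969 = 0.
Discriminant: 168² + 4·118969 = 28224 + 475876 = 504100; √504100 = 710.
q = (−168 + 710)/2 = 271, and p = q + 168 = 439.
Check: 271 · 439 = 118969.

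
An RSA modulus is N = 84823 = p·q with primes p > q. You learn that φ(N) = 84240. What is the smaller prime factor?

271

φ(n) = (p−1)(q−1) = n − (p+q) + 1, so p + q = 84823 − 84240 + 1 = 584.
p and q are the roots of t² − 584t + 84823 = 0.
Discriminant: 584² − 4·84823 = 341056 − 339292 = 1764; √1764 = 42.
q = (584 − 42)/2 = 271, p = (584 + 42)/2 = 313.
Check: 271 · 313 = 84823.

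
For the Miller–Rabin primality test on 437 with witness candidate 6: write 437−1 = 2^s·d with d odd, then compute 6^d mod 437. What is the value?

437 − 1 = 436 = 2^2 · 109, so d = 109.
6^1 ≡ 6 (mod 437)
6^2 ≡ 6^2 = 36 ≡ 36 (mod 437)
6^4 ≡ 36^2 = 1296 ≡ 422 (mod 437)
6^8 ≡ 422^2 = 178084 ≡ 225 (mod 437)
6^16 ≡ 225^2 = 50625 ≡ 370 (mod 437)
6^32 ≡ 370^2 = 136900 ≡ 119 (mod 437)
6^64 ≡ 119^2 = 14161 ≡ 177 (mod 437)
109 = 64 + 32 + 8 + 4 + 1 in binary powers of 2.
So 6^109 ≡ 177 · 119 · 225 · 422 · 6 ≡ 234 (mod 437).
Squaring chain: 234 → 131; never reaches −1, so base 6 is a Miller–Rabin witness that 437 is composite.

234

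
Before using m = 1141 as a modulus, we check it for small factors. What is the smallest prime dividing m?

7

1141 is odd.
Digit sum 7, not divisible by 3.
Ends in 1: not divisible by 5.
7: 1141 = 7·163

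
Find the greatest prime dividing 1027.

79

1027 = 13 · 79
79 is prime.
So 1027 = 13 · 79; the largest prime factor is 79.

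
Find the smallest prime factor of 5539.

29

5539 is odd.
Digit sum 22, not divisible by 3.
Ends in 9: not divisible by 5.
7: 5539 = 7·791 + 2
11: 5539 = 11·503 + 6
13: 5539 = 13·426 + 1
17: 5539 = 17·325 + 14
19: 5539 = 19·291 + 10
23: 5539 = 23·240 + 19
29: 5539 = 29·191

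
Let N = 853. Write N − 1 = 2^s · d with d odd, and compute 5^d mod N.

520

853 − 1 = 852 = 2^2 · 213, so d = 213.
5^1 ≡ 5 (mod 853)
5^2 ≡ 5^2 = 25 ≡ 25 (mod 853)
5^4 ≡ 25^2 = 625 ≡ 625 (mod 853)
5^8 ≡ 625^2 = 390625 ≡ 804 (mod 853)
5^16 ≡ 804^2 = 646416 ≡ 695 (mod 853)
5^32 ≡ 695^2 = 483025 ≡ 227 (mod 853)
5^64 ≡ 227^2 = 51529 ≡ 349 (mod 853)
5^128 ≡ 349^2 = 121801 ≡ 675 (mod 853)
213 = 128 + 64 + 16 + 4 + 1 in binary powers of 2.
So 5^213 ≡ 675 · 349 · 695 · 625 · 5 ≡ 520 (mod 853).
Squaring chain: 520 → 852; reaches −1, so base 5 does not prove 853 composite.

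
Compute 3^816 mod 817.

3^1 ≡ 3 (mod 817)
3^2 ≡ 3^2 = 9 ≡ 9 (mod 817)
3^4 ≡ 9^2 = 81 ≡ 81 (mod 817)
3^8 ≡ 81^2 = 6561 ≡ 25 (mod 817)
3^16 ≡ 25^2 = 625 ≡ 625 (mod 817)
3^32 ≡ 625^2 = 390625 ≡ 99 (mod 817)
3^64 ≡ 99^2 = 9801 ≡ 814 (mod 817)
3^128 ≡ 814^2 = 662596 ≡ 9 (mod 817)
3^256 ≡ 9^2 = 81 ≡ 81 (mod 817)
3^512 ≡ 81^2 = 6561 ≡ 25 (mod 817)
816 = 512 + 256 + 32 + 16 in binary powers of 2.
So 3^816 ≡ 25 · 81 · 99 · 625 ≡ 121 (mod 817).
Since 121 ≠ 1, base 3 is a Fermat witness: 817 is composite.

121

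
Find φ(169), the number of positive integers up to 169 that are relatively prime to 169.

156

Factor: 169 = 13^2.
φ(169) = 13^1·(13−1) = 156.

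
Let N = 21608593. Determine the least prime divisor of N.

97

21608593 is odd.
Digit sum 34, not divisible by 3.
Ends in 3: not divisible by 5.
7: 21608593 = 7·3086941 + 6
11: 21608593 = 11·1964417 + 6
13: 21608593 = 13·1662199 + 6
17: 21608593 = 17·1271093 + 12
19: 21608593 = 19·1137294 + 7
23: 21608593 = 23·939504 + 1
29: 21608593 = 29·745123 + 26
31: 21608593 = 31·697051 + 12
37: 21608593 = 37·584016 + 1
41: 21608593 = 41·527038 + 35
43: 21608593 = 43·502525 + 18
47: 21608593 = 47·459757 + 14
53: 21608593 = 53·407709 + 16
59: 21608593 = 59·366247 + 20
61: 21608593 = 61·354239 + 14
67: 21608593 = 67·322516 + 21
71: 21608593 = 71·304346 + 27
73: 21608593 = 73·296008 + 9
79: 21608593 = 79·273526 + 39
83: 21608593 = 83·260344 + 41
89: 21608593 = 89·242793 + 16
97: 21608593 = 97·222769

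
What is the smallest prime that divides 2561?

13

2561 is odd.
Digit sum 14, not divisible by 3.
Ends in 1: not divisible by 5.
7: 2561 = 7·365 + 6
11: 2561 = 11·232 + 9
13: 2561 = 13·197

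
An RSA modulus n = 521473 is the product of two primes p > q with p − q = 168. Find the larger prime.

Since p = q + 168, we have 521473 = q(q + 168), so q² + 168q − 521473 = 0.
Discriminant: 168² + 4·521473 = 28224 + 2085892 = 2114116; √2114116 = 1454.
q = (−168 + 1454)/2 = 643, and p = q + 168 = 811.
Check: 643 · 811 = 521473.

811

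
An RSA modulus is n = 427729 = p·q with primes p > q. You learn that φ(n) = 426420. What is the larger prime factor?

φ(n) = (p−1)(q−1) = n − (p+q) + 1, so p + q = 427729 − 426420 + 1 = 1310.
p and q are the roots of t² − 1310t + 427729 = 0.
Discriminant: 1310² − 4·427729 = 1716100 − 1710916 = 5184; √5184 = 72.
q = (1310 − 72)/2 = 619, p = (1310 + 72)/2 = 691.
Check: 619 · 691 = 427729.

691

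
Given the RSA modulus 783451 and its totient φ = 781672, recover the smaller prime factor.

797

φ(n) = (p−1)(q−1) = n − (p+q) + 1, so p + q = 783451 − 781672 + 1 = 1780.
p and q are the roots of t² − 1780t + 783451 = 0.
Discriminant: 1780² − 4·783451 = 3168400 − 3133804 = 34596; √34596 = 186.
q = (1780 − 186)/2 = 797, p = (1780 + 186)/2 = 983.
Check: 797 · 983 = 783451.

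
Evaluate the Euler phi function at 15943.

Factor: 15943 = 107 · 149.
φ(15943) = (107−1) · (149−1) = 106 · 148 = 15688.

15688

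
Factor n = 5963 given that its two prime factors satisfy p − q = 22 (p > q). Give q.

67

Since p = q + 22, we have 5963 = q(q + 22), so q² + 22q − 5963 = 0.
Discriminant: 22² + 4·5963 = 484 + 23852 = 24336; √24336 = 156.
q = (−22 + 156)/2 = 67, and p = q + 22 = 89.
Check: 67 · 89 = 5963.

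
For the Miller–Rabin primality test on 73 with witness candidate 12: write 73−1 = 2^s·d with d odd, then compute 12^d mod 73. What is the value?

73 − 1 = 72 = 2^3 · 9, so d = 9.
12^1 ≡ 12 (mod 73)
12^2 ≡ 12^2 = 144 ≡ 71 (mod 73)
12^4 ≡ 71^2 = 5041 ≡ 4 (mod 73)
12^8 ≡ 4^2 = 16 ≡ 16 (mod 73)
9 = 8 + 1 in binary powers of 2.
So 12^9 ≡ 16 · 12 ≡ 46 (mod 73).
Squaring chain: 46 → 72 → 1; reaches −1, so base 12 does not prove 73 composite.

46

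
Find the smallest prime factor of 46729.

83

46729 is odd.
Digit sum 28, not divisible by 3.
Ends in 9: not divisible by 5.
7: 46729 = 7·6675 + 4
11: 46729 = 11·4248 + 1
13: 46729 = 13·3594 + 7
17: 46729 = 17·2748 + 13
19: 46729 = 19·2459 + 8
23: 46729 = 23·2031 + 16
29: 46729 = 29·1611 + 10
31: 46729 = 31·1507 + 12
37: 46729 = 37·1262 + 35
41: 46729 = 41·1139 + 30
43: 46729 = 43·1086 + 31
47: 46729 = 47·994 + 11
53: 46729 = 53·881 + 36
59: 46729 = 59·792 + 1
61: 46729 = 61·766 + 3
67: 46729 = 67·697 + 30
71: 46729 = 71·658 + 11
73: 46729 = 73·640 + 9
79: 46729 = 79·591 + 40
83: 46729 = 83·563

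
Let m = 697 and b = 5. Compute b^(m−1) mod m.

611

5^1 ≡ 5 (mod 697)
5^2 ≡ 5^2 = 25 ≡ 25 (mod 697)
5^4 ≡ 25^2 = 625 ≡ 625 (mod 697)
5^8 ≡ 625^2 = 390625 ≡ 305 (mod 697)
5^16 ≡ 305^2 = 93025 ≡ 324 (mod 697)
5^32 ≡ 324^2 = 104976 ≡ 426 (mod 697)
5^64 ≡ 426^2 = 181476 ≡ 256 (mod 697)
5^128 ≡ 256^2 = 65536 ≡ 18 (mod 697)
5^256 ≡ 18^2 = 324 ≡ 324 (mod 697)
5^512 ≡ 324^2 = 104976 ≡ 426 (mod 697)
696 = 512 + 128 + 32 + 16 + 8 in binary powers of 2.
So 5^696 ≡ 426 · 18 · 426 · 324 · 305 ≡ 611 (mod 697).
Since 611 ≠ 1, base 5 is a Fermat witness: 697 is composite.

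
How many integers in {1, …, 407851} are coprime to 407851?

Factor: 407851 = 37 · 73 · 151.
φ(407851) = (37−1) · (73−1) · (151−1) = 36 · 72 · 150 = 388800.

388800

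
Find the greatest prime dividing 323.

323 = 17 · 19
19 is prime.
So 323 = 17 · 19; the largest prime factor is 19.

19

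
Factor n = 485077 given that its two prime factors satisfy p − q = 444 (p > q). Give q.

Since p = q + 444, we have 485077 = q(q + 444), so q² + 444q − 485077 = 0.
Discriminant: 444² + 4·485077 = 197136 + 1940308 = 2137444; √2137444 = 1462.
q = (−444 + 1462)/2 = 509, and p = q + 444 = 953.
Check: 509 · 953 = 485077.

509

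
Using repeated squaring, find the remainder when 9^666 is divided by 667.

49

9^1 ≡ 9 (mod 667)
9^2 ≡ 9^2 = 81 ≡ 81 (mod 667)
9^4 ≡ 81^2 = 6561 ≡ 558 (mod 667)
9^8 ≡ 558^2 = 311364 ≡ 542 (mod 667)
9^16 ≡ 542^2 = 293764 ≡ 284 (mod 667)
9^32 ≡ 284^2 = 80656 ≡ 616 (mod 667)
9^64 ≡ 616^2 = 379456 ≡ 600 (mod 667)
9^128 ≡ 600^2 = 360000 ≡ 487 (mod 667)
9^256 ≡ 487^2 = 237169 ≡ 384 (mod 667)
9^512 ≡ 384^2 = 147456 ≡ 49 (mod 667)
666 = 512 + 128 + 16 + 8 + 2 in binary powers of 2.
So 9^666 ≡ 49 · 487 · 284 · 542 · 81 ≡ 49 (mod 667).
Since 49 ≠ 1, base 9 is a Fermat witness: 667 is composite.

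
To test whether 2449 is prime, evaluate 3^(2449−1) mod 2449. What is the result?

3^1 ≡ 3 (mod 2449)
3^2 ≡ 3^2 = 9 ≡ 9 (mod 2449)
3^4 ≡ 9^2 = 81 ≡ 81 (mod 2449)
3^8 ≡ 81^2 = 6561 ≡ 1663 (mod 2449)
3^16 ≡ 1663^2 = 2765569 ≡ 648 (mod 2449)
3^32 ≡ 648^2 = 419904 ≡ 1125 (mod 2449)
3^64 ≡ 1125^2 = 1265625 ≡ 1941 (mod 2449)
3^128 ≡ 1941^2 = 3767481 ≡ 919 (mod 2449)
3^256 ≡ 919^2 = 844561 ≡ 2105 (mod 2449)
3^512 ≡ 2105^2 = 4431025 ≡ 784 (mod 2449)
3^1024 ≡ 784^2 = 614656 ≡ 2406 (mod 2449)
3^2048 ≡ 2406^2 = 5788836 ≡ 1849 (mod 2449)
2448 = 2048 + 256 + 128 + 16 in binary powers of 2.
So 3^2448 ≡ 1849 · 2105 · 919 · 648 ≡ 283 (mod 2449).
Since 283 ≠ 1, base 3 is a Fermat witness: 2449 is composite.

283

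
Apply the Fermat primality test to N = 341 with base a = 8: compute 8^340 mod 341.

8^1 ≡ 8 (mod 341)
8^2 ≡ 8^2 = 64 ≡ 64 (mod 341)
8^4 ≡ 64^2 = 4096 ≡ 4 (mod 341)
8^8 ≡ 4^2 = 16 ≡ 16 (mod 341)
8^16 ≡ 16^2 = 256 ≡ 256 (mod 341)
8^32 ≡ 256^2 = 65536 ≡ 64 (mod 341)
8^64 ≡ 64^2 = 4096 ≡ 4 (mod 341)
8^128 ≡ 4^2 = 16 ≡ 16 (mod 341)
8^256 ≡ 16^2 = 256 ≡ 256 (mod 341)
340 = 256 + 64 + 16 + 4 in binary powers of 2.
So 8^340 ≡ 256 · 4 · 256 · 4 ≡ 1 (mod 341).
Since the result is 1, base 8 gives no evidence that 341 is composite.

1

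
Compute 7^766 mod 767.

7^1 ≡ 7 (mod 767)
7^2 ≡ 7^2 = 49 ≡ 49 (mod 767)
7^4 ≡ 49^2 = 2401 ≡ 100 (mod 767)
7^8 ≡ 100^2 = 10000 ≡ 29 (mod 767)
7^16 ≡ 29^2 = 841 ≡ 74 (mod 767)
7^32 ≡ 74^2 = 5476 ≡ 107 (mod 767)
7^64 ≡ 107^2 = 11449 ≡ 711 (mod 767)
7^128 ≡ 711^2 = 505521 ≡ 68 (mod 767)
7^256 ≡ 68^2 = 4624 ≡ 22 (mod 767)
7^512 ≡ 22^2 = 484 ≡ 484 (mod 767)
766 = 512 + 128 + 64 + 32 + 16 + 8 + 4 + 2 in binary powers of 2.
So 7^766 ≡ 484 · 68 · 711 · 107 · 74 · 29 · 100 · 49 ≡ 186 (mod 767).
Since 186 ≠ 1, base 7 is a Fermat witness: 767 is composite.

186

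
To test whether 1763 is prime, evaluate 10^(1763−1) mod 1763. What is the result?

10^1 ≡ 10 (mod 1763)
10^2 ≡ 10^2 = 100 ≡ 100 (mod 1763)
10^4 ≡ 100^2 = 10000 ≡ 1185 (mod 1763)
10^8 ≡ 1185^2 = 1404225 ≡ 877 (mod 1763)
10^16 ≡ 877^2 = 769129 ≡ 461 (mod 1763)
10^32 ≡ 461^2 = 212521 ≡ 961 (mod 1763)
10^64 ≡ 961^2 = 923521 ≡ 1472 (mod 1763)
10^128 ≡ 1472^2 = 2166784 ≡ 57 (mod 1763)
10^256 ≡ 57^2 = 3249 ≡ 1486 (mod 1763)
10^512 ≡ 1486^2 = 2208196 ≡ 920 (mod 1763)
10^1024 ≡ 920^2 = 846400 ≡ 160 (mod 1763)
1762 = 1024 + 512 + 128 + 64 + 32 + 2 in binary powers of 2.
So 10^1762 ≡ 160 · 920 · 57 · 1472 · 961 · 100 ≡ 1330 (mod 1763).
Since 1330 ≠ 1, base 10 is a Fermat witness: 1763 is composite.

1330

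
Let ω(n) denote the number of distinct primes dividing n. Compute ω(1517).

2

1517 = 37 · 41
1517 = 37 · 41, which has 2 distinct prime factors.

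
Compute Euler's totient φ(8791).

Factor: 8791 = 59 · 149.
φ(8791) = (59−1) · (149−1) = 58 · 148 = 8584.

8584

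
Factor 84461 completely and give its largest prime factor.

84461 = 13 · 6497
6497 = 73 · 89
89 is prime.
So 84461 = 13 · 73 · 89; the largest prime factor is 89.

89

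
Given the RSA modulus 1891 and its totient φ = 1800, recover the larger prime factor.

61

φ(n) = (p−1)(q−1) = n − (p+q) + 1, so p + q = 1891 − 1800 + 1 = 92.
p and q are the roots of t² − 92t + 1891 = 0.
Discriminant: 92² − 4·1891 = 8464 − 7564 = 900; √900 = 30.
q = (92 − 30)/2 = 31, p = (92 + 30)/2 = 61.
Check: 31 · 61 = 1891.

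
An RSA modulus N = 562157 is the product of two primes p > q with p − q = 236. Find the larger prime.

Since p = q + 236, we have 562157 = q(q + 236), so q² + 236q − 562157 = 0.
Discriminant: 236² + 4·562157 = 55696 + 2248628 = 2304324; √2304324 = 1518.
q = (−236 + 1518)/2 = 641, and p = q + 236 = 877.
Check: 641 · 877 = 562157.

877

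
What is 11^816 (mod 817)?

666

11^1 ≡ 11 (mod 817)
11^2 ≡ 11^2 = 121 ≡ 121 (mod 817)
11^4 ≡ 121^2 = 14641 ≡ 752 (mod 817)
11^8 ≡ 752^2 = 565504 ≡ 140 (mod 817)
11^16 ≡ 140^2 = 19600 ≡ 809 (mod 817)
11^32 ≡ 809^2 = 654481 ≡ 64 (mod 817)
11^64 ≡ 64^2 = 4096 ≡ 11 (mod 817)
11^128 ≡ 11^2 = 121 ≡ 121 (mod 817)
11^256 ≡ 121^2 = 14641 ≡ 752 (mod 817)
11^512 ≡ 752^2 = 565504 ≡ 140 (mod 817)
816 = 512 + 256 + 32 + 16 in binary powers of 2.
So 11^816 ≡ 140 · 752 · 64 · 809 ≡ 666 (mod 817).
Since 666 ≠ 1, base 11 is a Fermat witness: 817 is composite.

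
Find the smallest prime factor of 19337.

19337 is odd.
Digit sum 23, not divisible by 3.
Ends in 7: not divisible by 5.
7: 19337 = 7·2762 + 3
11: 19337 = 11·1757 + 10
13: 19337 = 13·1487 + 6
17: 19337 = 17·1137 + 8
19: 19337 = 19·1017 + 14
23: 19337 = 23·840 + 17
29: 19337 = 29·666 + 23
31: 19337 = 31·623 + 24
37: 19337 = 37·522 + 23
41: 19337 = 41·471 + 26
43: 19337 = 43·449 + 30
47: 19337 = 47·411 + 20
53: 19337 = 53·364 + 45
59: 19337 = 59·327 + 44
61: 19337 = 61·317

61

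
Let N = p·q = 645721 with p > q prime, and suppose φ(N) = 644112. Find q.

757

φ(n) = (p−1)(q−1) = n − (p+q) + 1, so p + q = 645721 − 644112 + 1 = 1610.
p and q are the roots of t² − 1610t + 645721 = 0.
Discriminant: 1610² − 4·645721 = 2592100 − 2582884 = 9216; √9216 = 96.
q = (1610 − 96)/2 = 757, p = (1610 + 96)/2 = 853.
Check: 757 · 853 = 645721.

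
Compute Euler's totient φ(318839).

Factor: 318839 = 19 · 97 · 173.
φ(318839) = (19−1) · (97−1) · (173−1) = 18 · 96 · 172 = 297216.

297216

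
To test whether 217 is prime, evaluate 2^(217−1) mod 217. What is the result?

2^1 ≡ 2 (mod 217)
2^2 ≡ 2^2 = 4 ≡ 4 (mod 217)
2^4 ≡ 4^2 = 16 ≡ 16 (mod 217)
2^8 ≡ 16^2 = 256 ≡ 39 (mod 217)
2^16 ≡ 39^2 = 1521 ≡ 2 (mod 217)
2^32 ≡ 2^2 = 4 ≡ 4 (mod 217)
2^64 ≡ 4^2 = 16 ≡ 16 (mod 217)
2^128 ≡ 16^2 = 256 ≡ 39 (mod 217)
216 = 128 + 64 + 16 + 8 in binary powers of 2.
So 2^216 ≡ 39 · 16 · 2 · 39 ≡ 64 (mod 217).
Since 64 ≠ 1, base 2 is a Fermat witness: 217 is composite.

64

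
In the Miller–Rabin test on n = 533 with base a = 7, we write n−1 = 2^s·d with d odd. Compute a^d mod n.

533 − 1 = 532 = 2^2 · 133, so d = 133.
7^1 ≡ 7 (mod 533)
7^2 ≡ 7^2 = 49 ≡ 49 (mod 533)
7^4 ≡ 49^2 = 2401 ≡ 269 (mod 533)
7^8 ≡ 269^2 = 72361 ≡ 406 (mod 533)
7^16 ≡ 406^2 = 164836 ≡ 139 (mod 533)
7^32 ≡ 139^2 = 19321 ≡ 133 (mod 533)
7^64 ≡ 133^2 = 17689 ≡ 100 (mod 533)
7^128 ≡ 100^2 = 10000 ≡ 406 (mod 533)
133 = 128 + 4 + 1 in binary powers of 2.
So 7^133 ≡ 406 · 269 · 7 ≡ 176 (mod 533).
Squaring chain: 176 → 62; never reaches −1, so base 7 is a Miller–Rabin witness that 533 is composite.

176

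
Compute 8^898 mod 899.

760

8^1 ≡ 8 (mod 899)
8^2 ≡ 8^2 = 64 ≡ 64 (mod 899)
8^4 ≡ 64^2 = 4096 ≡ 500 (mod 899)
8^8 ≡ 500^2 = 250000 ≡ 78 (mod 899)
8^16 ≡ 78^2 = 6084 ≡ 690 (mod 899)
8^32 ≡ 690^2 = 476100 ≡ 529 (mod 899)
8^64 ≡ 529^2 = 279841 ≡ 252 (mod 899)
8^128 ≡ 252^2 = 63504 ≡ 574 (mod 899)
8^256 ≡ 574^2 = 329476 ≡ 442 (mod 899)
8^512 ≡ 442^2 = 195364 ≡ 281 (mod 899)
898 = 512 + 256 + 128 + 2 in binary powers of 2.
So 8^898 ≡ 281 · 442 · 574 · 64 ≡ 760 (mod 899).
Since 760 ≠ 1, base 8 is a Fermat witness: 899 is composite.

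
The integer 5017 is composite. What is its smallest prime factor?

29

5017 is odd.
Digit sum 13, not divisible by 3.
Ends in 7: not divisible by 5.
7: 5017 = 7·716 + 5
11: 5017 = 11·456 + 1
13: 5017 = 13·385 + 12
17: 5017 = 17·295 + 2
19: 5017 = 19·264 + 1
23: 5017 = 23·218 + 3
29: 5017 = 29·173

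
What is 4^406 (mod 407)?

70

4^1 ≡ 4 (mod 407)
4^2 ≡ 4^2 = 16 ≡ 16 (mod 407)
4^4 ≡ 16^2 = 256 ≡ 256 (mod 407)
4^8 ≡ 256^2 = 65536 ≡ 9 (mod 407)
4^16 ≡ 9^2 = 81 ≡ 81 (mod 407)
4^32 ≡ 81^2 = 6561 ≡ 49 (mod 407)
4^64 ≡ 49^2 = 2401 ≡ 366 (mod 407)
4^128 ≡ 366^2 = 133956 ≡ 53 (mod 407)
4^256 ≡ 53^2 = 2809 ≡ 367 (mod 407)
406 = 256 + 128 + 16 + 4 + 2 in binary powers of 2.
So 4^406 ≡ 367 · 53 · 81 · 256 · 16 ≡ 70 (mod 407).
Since 70 ≠ 1, base 4 is a Fermat witness: 407 is composite.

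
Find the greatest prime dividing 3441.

3441 = 3 · 1147
1147 = 31 · 37
37 is prime.
So 3441 = 3 · 31 · 37; the largest prime factor is 37.

37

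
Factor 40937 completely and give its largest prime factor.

67

40937 = 13 · 3149
3149 = 47 · 67
67 is prime.
So 40937 = 13 · 47 · 67; the largest prime factor is 67.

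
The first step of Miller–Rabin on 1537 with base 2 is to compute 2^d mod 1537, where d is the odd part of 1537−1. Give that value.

8

1537 − 1 = 1536 = 2^9 · 3, so d = 3.
2^1 ≡ 2 (mod 1537)
2^2 ≡ 2^2 = 4 ≡ 4 (mod 1537)
3 = 2 + 1 in binary powers of 2.
So 2^3 ≡ 4 · 2 ≡ 8 (mod 1537).
Squaring chain: 8 → 64 → 1022 → 861 → 487 → 471 → 513 → 342 → 152; never reaches −1, so base 2 is a Miller–Rabin witness that 1537 is composite.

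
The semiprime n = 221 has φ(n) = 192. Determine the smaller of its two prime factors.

13

φ(n) = (p−1)(q−1) = n − (p+q) + 1, so p + q = 221 − 192 + 1 = 30.
p and q are the roots of t² − 30t + 221 = 0.
Discriminant: 30² − 4·221 = 900 − 884 = 16; √16 = 4.
q = (30 − 4)/2 = 13, p = (30 + 4)/2 = 17.
Check: 13 · 17 = 221.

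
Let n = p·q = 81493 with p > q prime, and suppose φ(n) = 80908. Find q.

227

φ(n) = (p−1)(q−1) = n − (p+q) + 1, so p + q = 81493 − 80908 + 1 = 586.
p and q are the roots of t² − 586t + 81493 = 0.
Discriminant: 586² − 4·81493 = 343396 − 325972 = 17424; √17424 = 132.
q = (586 − 132)/2 = 227, p = (586 + 132)/2 = 359.
Check: 227 · 359 = 81493.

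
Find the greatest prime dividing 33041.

33041 = 19 · 1739
1739 = 37 · 47
47 is prime.
So 33041 = 19 · 37 · 47; the largest prime factor is 47.

47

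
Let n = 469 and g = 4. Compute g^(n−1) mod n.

344

4^1 ≡ 4 (mod 469)
4^2 ≡ 4^2 = 16 ≡ 16 (mod 469)
4^4 ≡ 16^2 = 256 ≡ 256 (mod 469)
4^8 ≡ 256^2 = 65536 ≡ 345 (mod 469)
4^16 ≡ 345^2 = 119025 ≡ 368 (mod 469)
4^32 ≡ 368^2 = 135424 ≡ 352 (mod 469)
4^64 ≡ 352^2 = 123904 ≡ 88 (mod 469)
4^128 ≡ 88^2 = 7744 ≡ 240 (mod 469)
4^256 ≡ 240^2 = 57600 ≡ 382 (mod 469)
468 = 256 + 128 + 64 + 16 + 4 in binary powers of 2.
So 4^468 ≡ 382 · 240 · 88 · 368 · 256 ≡ 344 (mod 469).
Since 344 ≠ 1, base 4 is a Fermat witness: 469 is composite.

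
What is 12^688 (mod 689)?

12^1 ≡ 12 (mod 689)
12^2 ≡ 12^2 = 144 ≡ 144 (mod 689)
12^4 ≡ 144^2 = 20736 ≡ 66 (mod 689)
12^8 ≡ 66^2 = 4356 ≡ 222 (mod 689)
12^16 ≡ 222^2 = 49284 ≡ 365 (mod 689)
12^32 ≡ 365^2 = 133225 ≡ 248 (mod 689)
12^64 ≡ 248^2 = 61504 ≡ 183 (mod 689)
12^128 ≡ 183^2 = 33489 ≡ 417 (mod 689)
12^256 ≡ 417^2 = 173889 ≡ 261 (mod 689)
12^512 ≡ 261^2 = 68121 ≡ 599 (mod 689)
688 = 512 + 128 + 32 + 16 in binary powers of 2.
So 12^688 ≡ 599 · 417 · 248 · 365 ≡ 183 (mod 689).
Since 183 ≠ 1, base 12 is a Fermat witness: 689 is composite.

183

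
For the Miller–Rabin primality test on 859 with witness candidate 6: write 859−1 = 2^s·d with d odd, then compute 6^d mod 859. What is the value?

859 − 1 = 858 = 2^1 · 429, so d = 429.
6^1 ≡ 6 (mod 859)
6^2 ≡ 6^2 = 36 ≡ 36 (mod 859)
6^4 ≡ 36^2 = 1296 ≡ 437 (mod 859)
6^8 ≡ 437^2 = 190969 ≡ 271 (mod 859)
6^16 ≡ 271^2 = 73441 ≡ 426 (mod 859)
6^32 ≡ 426^2 = 181476 ≡ 227 (mod 859)
6^64 ≡ 227^2 = 51529 ≡ 848 (mod 859)
6^128 ≡ 848^2 = 719104 ≡ 121 (mod 859)
6^256 ≡ 121^2 = 14641 ≡ 38 (mod 859)
429 = 256 + 128 + 32 + 8 + 4 + 1 in binary powers of 2.
So 6^429 ≡ 38 · 121 · 227 · 271 · 437 · 6 ≡ 1 (mod 859).
Since 6^d ≡ 1 (mod 859), base 6 does not prove 859 composite.

1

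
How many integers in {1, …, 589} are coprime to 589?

Factor: 589 = 19 · 31.
φ(589) = (19−1) · (31−1) = 18 · 30 = 540.

540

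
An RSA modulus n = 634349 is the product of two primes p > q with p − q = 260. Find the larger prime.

Since p = q + 260, we have 634349 = q(q + 260), so q² + 260q − 634349 = 0.
Discriminant: 260² + 4·634349 = 67600 + 2537396 = 2604996; √2604996 = 1614.
q = (−260 + 1614)/2 = 677, and p = q + 260 = 937.
Check: 677 · 937 = 634349.

937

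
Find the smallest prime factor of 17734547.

73

17734547 is odd.
Digit sum 38, not divisible by 3.
Ends in 7: not divisible by 5.
7: 17734547 = 7·2533506 + 5
11: 17734547 = 11·1612231 + 6
13: 17734547 = 13·1364195 + 12
17: 17734547 = 17·1043208 + 11
19: 17734547 = 19·933397 + 4
23: 17734547 = 23·771067 + 6
29: 17734547 = 29·611536 + 3
31: 17734547 = 31·572082 + 5
37: 17734547 = 37·479312 + 3
41: 17734547 = 41·432549 + 38
43: 17734547 = 43·412431 + 14
47: 17734547 = 47·377330 + 37
53: 17734547 = 53·334614 + 5
59: 17734547 = 59·300585 + 32
61: 17734547 = 61·290730 + 17
67: 17734547 = 67·264694 + 49
71: 17734547 = 71·249782 + 25
73: 17734547 = 73·242939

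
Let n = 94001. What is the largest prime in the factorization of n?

67

94001 = 23 · 4087
4087 = 61 · 67
67 is prime.
So 94001 = 23 · 61 · 67; the largest prime factor is 67.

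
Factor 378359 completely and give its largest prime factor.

73

378359 = 71 · 5329
5329 = 73 · 73
73 = 73 · 1
So 378359 = 71 · 73^2; the largest prime factor is 73.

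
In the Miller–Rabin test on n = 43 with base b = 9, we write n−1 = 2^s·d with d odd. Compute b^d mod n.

43 − 1 = 42 = 2^1 · 21, so d = 21.
9^1 ≡ 9 (mod 43)
9^2 ≡ 9^2 = 81 ≡ 38 (mod 43)
9^4 ≡ 38^2 = 1444 ≡ 25 (mod 43)
9^8 ≡ 25^2 = 625 ≡ 23 (mod 43)
9^16 ≡ 23^2 = 529 ≡ 13 (mod 43)
21 = 16 + 4 + 1 in binary powers of 2.
So 9^21 ≡ 13 · 25 · 9 ≡ 1 (mod 43).
Since 9^d ≡ 1 (mod 43), base 9 does not prove 43 composite.

1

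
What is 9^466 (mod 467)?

1

9^1 ≡ 9 (mod 467)
9^2 ≡ 9^2 = 81 ≡ 81 (mod 467)
9^4 ≡ 81^2 = 6561 ≡ 23 (mod 467)
9^8 ≡ 23^2 = 529 ≡ 62 (mod 467)
9^16 ≡ 62^2 = 3844 ≡ 108 (mod 467)
9^32 ≡ 108^2 = 11664 ≡ 456 (mod 467)
9^64 ≡ 456^2 = 207936 ≡ 121 (mod 467)
9^128 ≡ 121^2 = 14641 ≡ 164 (mod 467)
9^256 ≡ 164^2 = 26896 ≡ 277 (mod 467)
466 = 256 + 128 + 64 + 16 + 2 in binary powers of 2.
So 9^466 ≡ 277 · 164 · 121 · 108 · 81 ≡ 1 (mod 467).
Since the result is 1, base 9 gives no evidence that 467 is composite.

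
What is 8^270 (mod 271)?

8^1 ≡ 8 (mod 271)
8^2 ≡ 8^2 = 64 ≡ 64 (mod 271)
8^4 ≡ 64^2 = 4096 ≡ 31 (mod 271)
8^8 ≡ 31^2 = 961 ≡ 148 (mod 271)
8^16 ≡ 148^2 = 21904 ≡ 224 (mod 271)
8^32 ≡ 224^2 = 50176 ≡ 41 (mod 271)
8^64 ≡ 41^2 = 1681 ≡ 55 (mod 271)
8^128 ≡ 55^2 = 3025 ≡ 44 (mod 271)
8^256 ≡ 44^2 = 1936 ≡ 39 (mod 271)
270 = 256 + 8 + 4 + 2 in binary powers of 2.
So 8^270 ≡ 39 · 148 · 31 · 64 ≡ 1 (mod 271).
Since the result is 1, base 8 gives no evidence that 271 is composite.

1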